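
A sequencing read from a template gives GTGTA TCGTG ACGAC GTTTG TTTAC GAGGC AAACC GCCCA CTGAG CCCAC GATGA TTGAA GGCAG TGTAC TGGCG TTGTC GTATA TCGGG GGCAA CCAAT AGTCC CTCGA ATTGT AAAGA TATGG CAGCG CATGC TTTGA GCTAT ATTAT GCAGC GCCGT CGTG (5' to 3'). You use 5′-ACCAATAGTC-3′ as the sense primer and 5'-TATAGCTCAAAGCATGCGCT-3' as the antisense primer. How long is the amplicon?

The forward primer matches the template at positions 95–104.
Taking the reverse complement of TATAGCTCAAAGCATGCGCT gives AGCGCATGCTTTGAGCTATA, found at positions 127–146 on the template; the primer anneals here to the top strand with its 3' end pointing upstream.
The product runs from position 95 to position 146, so its length is 146 − 95 + 1 = 52 bp.

52 bp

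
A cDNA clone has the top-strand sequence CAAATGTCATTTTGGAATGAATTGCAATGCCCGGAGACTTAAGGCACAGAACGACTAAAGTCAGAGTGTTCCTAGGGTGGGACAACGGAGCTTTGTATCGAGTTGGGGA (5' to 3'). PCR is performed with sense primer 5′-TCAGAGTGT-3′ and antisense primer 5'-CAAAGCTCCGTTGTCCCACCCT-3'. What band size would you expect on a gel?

35 bp

Scanning the template, TCAGAGTGT occurs at positions 61–69; this primer anneals to the bottom strand there with its 3' end pointing downstream.
The reverse primer's reverse complement is AGGGTGGGACAACGGAGCTTTG, which matches the template at positions 74–95.
Amplicon spans positions 61–95: 35 bp.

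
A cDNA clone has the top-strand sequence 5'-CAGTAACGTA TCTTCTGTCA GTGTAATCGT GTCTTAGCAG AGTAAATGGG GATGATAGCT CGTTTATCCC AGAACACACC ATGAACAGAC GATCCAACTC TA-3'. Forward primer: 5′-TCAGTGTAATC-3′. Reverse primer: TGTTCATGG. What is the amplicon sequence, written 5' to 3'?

The forward primer matches the template at positions 18–28.
Taking the reverse complement of TGTTCATGG gives CCATGAACA, found at positions 79–87 on the template; the primer anneals here to the top strand with its 3' end pointing upstream.
The product is the template from position 18 through 87 (70 bp).

5'-TCAGTGTAATCGTGTCTTAGCAGAGTAAATGGGGATGATAGCTCGTTTATCCCAGAACACACCATGAACA-3'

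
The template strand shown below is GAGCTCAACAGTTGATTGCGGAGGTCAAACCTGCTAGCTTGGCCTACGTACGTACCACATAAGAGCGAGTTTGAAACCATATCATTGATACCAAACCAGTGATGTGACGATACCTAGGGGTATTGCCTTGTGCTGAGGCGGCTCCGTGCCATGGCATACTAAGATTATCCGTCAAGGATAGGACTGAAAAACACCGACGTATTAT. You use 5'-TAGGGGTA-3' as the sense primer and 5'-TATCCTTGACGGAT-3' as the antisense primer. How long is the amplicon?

Scanning the template, TAGGGGTA occurs at positions 115–122; this primer anneals to the bottom strand there with its 3' end pointing downstream.
Taking the reverse complement of TATCCTTGACGGAT gives ATCCGTCAAGGATA, found at positions 167–180 on the template; the primer anneals here to the top strand with its 3' end pointing upstream.
Product length = (reverse-primer end) − (forward-primer start) + 1 = 180 − 115 + 1 = 66 bp.

66 bp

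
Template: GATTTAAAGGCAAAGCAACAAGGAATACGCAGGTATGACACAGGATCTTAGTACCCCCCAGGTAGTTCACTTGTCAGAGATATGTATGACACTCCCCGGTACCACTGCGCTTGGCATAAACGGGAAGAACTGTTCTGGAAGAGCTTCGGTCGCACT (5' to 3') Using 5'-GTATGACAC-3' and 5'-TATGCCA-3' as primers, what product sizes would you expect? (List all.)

86 bp, 35 bp

The forward primer GTATGACAC matches the top strand at positions 33–41, 84–92.
The reverse primer's reverse complement is TGGCATA, matching at positions 112–118.
Each forward site pairs with the reverse site to give a product ending at position 118: sizes 86, 35 bp.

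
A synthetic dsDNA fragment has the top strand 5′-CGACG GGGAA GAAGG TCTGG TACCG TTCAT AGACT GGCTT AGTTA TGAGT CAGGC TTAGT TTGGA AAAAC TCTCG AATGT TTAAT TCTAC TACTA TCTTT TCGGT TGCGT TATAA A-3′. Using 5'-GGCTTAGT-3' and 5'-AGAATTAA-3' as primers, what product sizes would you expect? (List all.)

The forward primer GGCTTAGT matches the top strand at positions 36–43, 53–60.
The reverse primer's reverse complement is TTAATTCT, matching at positions 81–88.
Each forward site pairs with the reverse site to give a product ending at position 88: sizes 53, 36 bp.

53 bp, 36 bp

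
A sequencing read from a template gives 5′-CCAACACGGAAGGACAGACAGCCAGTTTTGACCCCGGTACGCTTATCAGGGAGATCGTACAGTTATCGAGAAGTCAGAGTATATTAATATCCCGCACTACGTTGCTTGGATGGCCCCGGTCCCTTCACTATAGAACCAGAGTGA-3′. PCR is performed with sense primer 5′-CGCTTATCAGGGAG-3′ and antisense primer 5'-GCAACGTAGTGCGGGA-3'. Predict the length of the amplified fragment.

66 bp

Forward primer CGCTTATCAGGGAG is found on the top strand at positions 40–53.
Reverse complement of the reverse primer: TCCCGCACTACGTTGC. This occurs on the top strand at positions 90–105.
The product runs from position 40 to position 105, so its length is 105 − 40 + 1 = 66 bp.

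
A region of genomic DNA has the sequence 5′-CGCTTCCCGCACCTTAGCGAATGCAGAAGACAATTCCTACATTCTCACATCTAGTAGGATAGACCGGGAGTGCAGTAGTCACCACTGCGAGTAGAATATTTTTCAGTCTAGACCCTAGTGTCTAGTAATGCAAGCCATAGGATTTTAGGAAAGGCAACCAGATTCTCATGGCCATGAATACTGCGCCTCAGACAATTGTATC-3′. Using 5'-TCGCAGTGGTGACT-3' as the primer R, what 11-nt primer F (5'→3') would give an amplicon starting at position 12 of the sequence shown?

The reverse primer's reverse complement AGTCACCACTGCGA matches the template at positions 77–90; the product starts at position 12.
The forward primer is identical to the top strand over positions 12–22: CCTTAGCGAAT.

5'-CCTTAGCGAAT-3'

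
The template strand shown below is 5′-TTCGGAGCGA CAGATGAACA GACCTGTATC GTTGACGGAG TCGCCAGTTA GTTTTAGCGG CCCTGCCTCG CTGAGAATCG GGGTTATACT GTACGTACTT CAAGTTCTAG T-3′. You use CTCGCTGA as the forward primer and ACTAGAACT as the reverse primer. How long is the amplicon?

45 bp

Forward primer CTCGCTGA is found on the top strand at positions 67–74.
Taking the reverse complement of ACTAGAACT gives AGTTCTAGT, found at positions 103–111 on the template; the primer anneals here to the top strand with its 3' end pointing upstream.
The product runs from position 67 to position 111, so its length is 111 − 67 + 1 = 45 bp.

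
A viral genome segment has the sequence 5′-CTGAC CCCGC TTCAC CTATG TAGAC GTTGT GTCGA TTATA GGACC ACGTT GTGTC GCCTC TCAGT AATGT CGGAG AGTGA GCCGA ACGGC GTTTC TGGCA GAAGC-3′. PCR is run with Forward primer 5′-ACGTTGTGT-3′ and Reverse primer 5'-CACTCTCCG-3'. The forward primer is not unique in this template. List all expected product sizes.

56 bp, 34 bp

The forward primer ACGTTGTGT matches the top strand at positions 24–32, 46–54.
The reverse primer's reverse complement is CGGAGAGTG, matching at positions 71–79.
Each forward site pairs with the reverse site to give a product ending at position 79: sizes 56, 34 bp.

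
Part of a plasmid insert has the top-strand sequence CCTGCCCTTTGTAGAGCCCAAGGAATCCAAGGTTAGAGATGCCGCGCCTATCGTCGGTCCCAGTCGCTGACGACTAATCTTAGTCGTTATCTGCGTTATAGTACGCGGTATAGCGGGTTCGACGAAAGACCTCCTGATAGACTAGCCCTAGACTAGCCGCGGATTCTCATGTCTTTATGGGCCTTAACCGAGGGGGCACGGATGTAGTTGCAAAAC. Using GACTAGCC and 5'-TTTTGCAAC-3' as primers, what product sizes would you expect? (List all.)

The forward primer GACTAGCC matches the top strand at positions 140–147, 151–158.
The reverse primer's reverse complement is GTTGCAAAA, matching at positions 207–215.
Each forward site pairs with the reverse site to give a product ending at position 215: sizes 76, 65 bp.

76 bp, 65 bp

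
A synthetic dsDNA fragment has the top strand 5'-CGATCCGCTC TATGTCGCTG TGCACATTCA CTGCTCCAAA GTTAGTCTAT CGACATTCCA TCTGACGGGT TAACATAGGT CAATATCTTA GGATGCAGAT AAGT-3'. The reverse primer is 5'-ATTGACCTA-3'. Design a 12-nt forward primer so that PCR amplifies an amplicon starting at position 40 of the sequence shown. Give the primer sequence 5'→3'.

The reverse primer's reverse complement TAGGTCAAT matches the template at positions 76–84; the product starts at position 40.
The forward primer is identical to the top strand over positions 40–51: AGTTAGTCTATC.

5'-AGTTAGTCTATC-3'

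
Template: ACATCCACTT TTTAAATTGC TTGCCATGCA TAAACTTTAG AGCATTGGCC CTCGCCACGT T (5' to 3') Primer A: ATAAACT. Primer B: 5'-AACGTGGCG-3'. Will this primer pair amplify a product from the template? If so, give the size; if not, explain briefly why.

Yes — a 32 bp product.

Primer A (ATAAACT) matches the top strand at positions 30–36; it acts as a forward primer.
Primer B's reverse complement is CGCCACGTT, matching the top strand at positions 53–61; it acts as a reverse primer.
The 3' ends face each other across positions 30–61, giving a 32 bp product.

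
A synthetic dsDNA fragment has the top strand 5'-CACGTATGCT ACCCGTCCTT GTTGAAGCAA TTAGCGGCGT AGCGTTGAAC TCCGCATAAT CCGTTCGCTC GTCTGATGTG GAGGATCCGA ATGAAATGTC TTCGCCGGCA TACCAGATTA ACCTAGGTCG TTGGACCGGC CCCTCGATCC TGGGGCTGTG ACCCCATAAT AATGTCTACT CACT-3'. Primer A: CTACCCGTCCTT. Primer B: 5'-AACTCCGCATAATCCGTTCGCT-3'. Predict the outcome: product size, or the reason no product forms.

No product — both primers anneal to the same strand and extend in the same direction.

Primer A (CTACCCGTCCTT) matches the top strand at positions 9–20 (3' end points downstream).
Primer B (AACTCCGCATAATCCGTTCGCT) also matches the top strand directly, at positions 48–69 — its reverse complement AGCGAACGGATTATGCGGAGTT is not present.
Both primers anneal to the bottom strand with 3' ends pointing the same way, so neither can prime synthesis back toward the other.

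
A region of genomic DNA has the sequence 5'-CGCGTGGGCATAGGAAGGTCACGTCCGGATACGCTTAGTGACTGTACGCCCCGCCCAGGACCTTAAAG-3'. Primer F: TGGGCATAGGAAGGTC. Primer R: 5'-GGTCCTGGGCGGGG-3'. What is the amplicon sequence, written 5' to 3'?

Scanning the template, TGGGCATAGGAAGGTC occurs at positions 5–20; this primer anneals to the bottom strand there with its 3' end pointing downstream.
Reverse complement of the reverse primer: CCCCGCCCAGGACC. This occurs on the top strand at positions 49–62.
The product is the template from position 5 through 62 (58 bp).

5'-TGGGCATAGGAAGGTCACGTCCGGATACGCTTAGTGACTGTACGCCCCGCCCAGGACC-3'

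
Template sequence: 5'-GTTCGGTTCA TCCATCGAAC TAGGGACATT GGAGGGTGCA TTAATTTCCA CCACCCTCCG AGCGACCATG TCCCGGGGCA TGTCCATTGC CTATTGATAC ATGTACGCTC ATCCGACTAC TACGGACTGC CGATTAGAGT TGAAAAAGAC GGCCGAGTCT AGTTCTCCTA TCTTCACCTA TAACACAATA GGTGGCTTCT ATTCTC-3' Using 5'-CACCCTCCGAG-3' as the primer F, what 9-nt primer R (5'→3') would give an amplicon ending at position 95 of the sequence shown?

5'-AATAGGCAA-3'

The forward primer binds at positions 52–62; the product's 3' end on the top strand is position 95.
The reverse primer anneals to the top strand over positions 87–95, i.e. to TTGCCTATT.
Its sequence written 5'→3' is the reverse complement: AATAGGCAA.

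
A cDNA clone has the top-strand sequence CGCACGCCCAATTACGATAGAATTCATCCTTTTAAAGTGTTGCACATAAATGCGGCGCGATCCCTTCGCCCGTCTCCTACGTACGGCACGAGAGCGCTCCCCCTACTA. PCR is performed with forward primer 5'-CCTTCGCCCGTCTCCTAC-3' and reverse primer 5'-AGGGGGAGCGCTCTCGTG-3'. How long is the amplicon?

42 bp

Forward primer CCTTCGCCCGTCTCCTAC is found on the top strand at positions 63–80.
Taking the reverse complement of AGGGGGAGCGCTCTCGTG gives CACGAGAGCGCTCCCCCT, found at positions 87–104 on the template; the primer anneals here to the top strand with its 3' end pointing upstream.
Product length = (reverse-primer end) − (forward-primer start) + 1 = 104 − 63 + 1 = 42 bp.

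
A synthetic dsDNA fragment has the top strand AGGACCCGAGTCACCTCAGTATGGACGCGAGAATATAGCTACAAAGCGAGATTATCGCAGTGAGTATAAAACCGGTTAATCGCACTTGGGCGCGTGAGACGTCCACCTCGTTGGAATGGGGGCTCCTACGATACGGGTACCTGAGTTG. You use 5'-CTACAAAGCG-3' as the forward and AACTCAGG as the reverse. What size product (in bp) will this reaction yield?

Forward primer CTACAAAGCG is found on the top strand at positions 39–48.
Reverse complement of the reverse primer: CCTGAGTT. This occurs on the top strand at positions 140–147.
Amplicon spans positions 39–147: 109 bp.

109 bp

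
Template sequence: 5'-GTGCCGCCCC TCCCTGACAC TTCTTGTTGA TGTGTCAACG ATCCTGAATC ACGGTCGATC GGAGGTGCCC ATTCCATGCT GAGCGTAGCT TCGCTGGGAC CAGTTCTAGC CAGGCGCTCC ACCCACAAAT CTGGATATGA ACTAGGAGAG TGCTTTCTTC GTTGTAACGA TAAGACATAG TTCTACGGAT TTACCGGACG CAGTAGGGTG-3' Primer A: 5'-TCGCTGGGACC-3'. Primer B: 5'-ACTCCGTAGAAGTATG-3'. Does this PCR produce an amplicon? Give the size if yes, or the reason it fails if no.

No product — primer B has no binding site in the template.

Primer B (ACTCCGTAGAAGTATG) does not match the top strand, and its reverse complement CATACTTCTACGGAGT does not match either.
With no annealing site for primer B, no amplification occurs.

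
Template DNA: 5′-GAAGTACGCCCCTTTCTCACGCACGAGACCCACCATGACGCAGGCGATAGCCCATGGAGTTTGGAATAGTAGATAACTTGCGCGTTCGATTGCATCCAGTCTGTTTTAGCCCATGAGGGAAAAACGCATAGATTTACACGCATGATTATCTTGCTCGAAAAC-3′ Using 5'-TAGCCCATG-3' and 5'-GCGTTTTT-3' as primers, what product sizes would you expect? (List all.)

The forward primer TAGCCCATG matches the top strand at positions 48–56, 107–115.
The reverse primer's reverse complement is AAAAACGC, matching at positions 120–127.
Each forward site pairs with the reverse site to give a product ending at position 127: sizes 80, 21 bp.

80 bp, 21 bp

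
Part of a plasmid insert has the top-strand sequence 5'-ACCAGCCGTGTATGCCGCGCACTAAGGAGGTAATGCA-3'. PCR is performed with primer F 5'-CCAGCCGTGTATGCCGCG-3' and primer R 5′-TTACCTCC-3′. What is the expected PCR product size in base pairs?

32 bp

The forward primer matches the template at positions 2–19.
Taking the reverse complement of TTACCTCC gives GGAGGTAA, found at positions 26–33 on the template; the primer anneals here to the top strand with its 3' end pointing upstream.
Amplicon spans positions 2–33: 32 bp.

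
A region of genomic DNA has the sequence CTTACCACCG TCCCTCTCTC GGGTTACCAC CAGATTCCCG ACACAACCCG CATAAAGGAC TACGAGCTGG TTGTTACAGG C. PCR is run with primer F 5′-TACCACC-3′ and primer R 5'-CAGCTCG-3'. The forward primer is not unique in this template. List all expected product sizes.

The forward primer TACCACC matches the top strand at positions 3–9, 25–31.
The reverse primer's reverse complement is CGAGCTG, matching at positions 63–69.
Each forward site pairs with the reverse site to give a product ending at position 69: sizes 67, 45 bp.

67 bp, 45 bp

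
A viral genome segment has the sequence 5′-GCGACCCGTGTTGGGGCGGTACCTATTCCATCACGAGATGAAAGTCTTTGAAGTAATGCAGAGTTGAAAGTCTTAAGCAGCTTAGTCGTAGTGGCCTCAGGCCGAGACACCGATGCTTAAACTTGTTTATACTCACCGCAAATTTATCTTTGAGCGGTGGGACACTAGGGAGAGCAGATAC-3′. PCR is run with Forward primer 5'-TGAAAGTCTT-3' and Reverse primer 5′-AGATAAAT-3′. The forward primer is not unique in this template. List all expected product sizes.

The forward primer TGAAAGTCTT matches the top strand at positions 39–48, 65–74.
The reverse primer's reverse complement is ATTTATCT, matching at positions 142–149.
Each forward site pairs with the reverse site to give a product ending at position 149: sizes 111, 85 bp.

111 bp, 85 bp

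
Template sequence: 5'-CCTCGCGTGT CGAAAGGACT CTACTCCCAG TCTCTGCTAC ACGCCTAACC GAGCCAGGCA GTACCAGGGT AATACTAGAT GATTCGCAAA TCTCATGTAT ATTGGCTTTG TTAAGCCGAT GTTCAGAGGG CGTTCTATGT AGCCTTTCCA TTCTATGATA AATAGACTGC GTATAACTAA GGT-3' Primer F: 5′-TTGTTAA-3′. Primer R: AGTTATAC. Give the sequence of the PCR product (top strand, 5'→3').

5'-TTGTTAAGCCGATGTTCAGAGGGCGTTCTATGTAGCCTTTCCATTCTATGATAAATAGACTGCGTATAACT-3'

The forward primer matches the template at positions 108–114.
The reverse primer's reverse complement is GTATAACT, which matches the template at positions 171–178.
The product is the template from position 108 through 178 (71 bp).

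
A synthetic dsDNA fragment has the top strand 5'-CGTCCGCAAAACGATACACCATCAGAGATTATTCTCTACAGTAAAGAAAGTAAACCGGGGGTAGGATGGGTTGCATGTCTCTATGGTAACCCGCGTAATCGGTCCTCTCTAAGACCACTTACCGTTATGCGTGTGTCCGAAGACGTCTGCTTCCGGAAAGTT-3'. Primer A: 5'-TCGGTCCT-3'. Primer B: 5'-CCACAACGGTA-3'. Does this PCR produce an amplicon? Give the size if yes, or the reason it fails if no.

Primer B (CCACAACGGTA) does not match the top strand, and its reverse complement TACCGTTGTGG does not match either.
With no annealing site for primer B, no amplification occurs.

No product — primer B has no binding site in the template.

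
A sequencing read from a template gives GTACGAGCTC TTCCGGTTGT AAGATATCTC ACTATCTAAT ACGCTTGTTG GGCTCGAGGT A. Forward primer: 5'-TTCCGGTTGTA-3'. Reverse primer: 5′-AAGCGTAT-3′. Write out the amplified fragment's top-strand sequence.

Forward primer TTCCGGTTGTA is found on the top strand at positions 11–21.
The reverse primer's reverse complement is ATACGCTT, which matches the template at positions 39–46.
The product is the template from position 11 through 46 (36 bp).

5'-TTCCGGTTGTAAGATATCTCACTATCTAATACGCTT-3'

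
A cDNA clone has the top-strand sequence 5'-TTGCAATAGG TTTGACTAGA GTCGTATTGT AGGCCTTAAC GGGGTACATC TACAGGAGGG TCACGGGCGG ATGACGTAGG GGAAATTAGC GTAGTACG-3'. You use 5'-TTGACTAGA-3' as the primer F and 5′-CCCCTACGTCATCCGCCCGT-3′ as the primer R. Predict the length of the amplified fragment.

Forward primer TTGACTAGA is found on the top strand at positions 12–20.
Reverse complement of the reverse primer: ACGGGCGGATGACGTAGGGG. This occurs on the top strand at positions 63–82.
Amplicon spans positions 12–82: 71 bp.

71 bp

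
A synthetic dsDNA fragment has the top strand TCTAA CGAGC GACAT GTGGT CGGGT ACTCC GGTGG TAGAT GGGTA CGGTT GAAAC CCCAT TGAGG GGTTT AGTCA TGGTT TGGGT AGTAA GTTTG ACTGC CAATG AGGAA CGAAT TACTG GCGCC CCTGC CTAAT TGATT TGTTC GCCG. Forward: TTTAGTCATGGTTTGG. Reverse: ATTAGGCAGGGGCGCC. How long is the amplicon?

68 bp

Scanning the template, TTTAGTCATGGTTTGG occurs at positions 68–83; this primer anneals to the bottom strand there with its 3' end pointing downstream.
Taking the reverse complement of ATTAGGCAGGGGCGCC gives GGCGCCCCTGCCTAAT, found at positions 120–135 on the template; the primer anneals here to the top strand with its 3' end pointing upstream.
Product length = (reverse-primer end) − (forward-primer start) + 1 = 135 − 68 + 1 = 68 bp.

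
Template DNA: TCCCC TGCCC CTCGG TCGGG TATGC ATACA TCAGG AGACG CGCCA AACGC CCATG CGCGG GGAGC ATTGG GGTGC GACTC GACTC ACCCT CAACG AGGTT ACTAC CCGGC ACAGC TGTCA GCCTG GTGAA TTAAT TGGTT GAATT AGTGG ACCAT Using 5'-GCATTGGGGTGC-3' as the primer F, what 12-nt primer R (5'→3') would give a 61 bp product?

The forward primer binds at positions 64–75, so a 61 bp product ends at position 64 + 61 − 1 = 124.
The reverse primer anneals to the top strand over positions 113–124, i.e. to AGCTGTCAGCCT.
Its sequence written 5'→3' is the reverse complement: AGGCTGACAGCT.

5'-AGGCTGACAGCT-3'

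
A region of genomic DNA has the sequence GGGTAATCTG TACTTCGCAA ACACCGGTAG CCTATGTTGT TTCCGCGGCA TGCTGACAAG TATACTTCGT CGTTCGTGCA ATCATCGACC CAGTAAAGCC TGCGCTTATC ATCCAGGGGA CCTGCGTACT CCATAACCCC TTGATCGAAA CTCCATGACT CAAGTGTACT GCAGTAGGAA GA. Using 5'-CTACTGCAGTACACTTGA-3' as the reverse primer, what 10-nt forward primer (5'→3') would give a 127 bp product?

The reverse primer's reverse complement TCAAGTGTACTGCAGTAG matches the template at positions 160–177, so the product ends at position 177.
A 127 bp product then starts at position 177 − 127 + 1 = 51.
The forward primer is identical to the top strand there: TGCTGACAAG.

5'-TGCTGACAAG-3'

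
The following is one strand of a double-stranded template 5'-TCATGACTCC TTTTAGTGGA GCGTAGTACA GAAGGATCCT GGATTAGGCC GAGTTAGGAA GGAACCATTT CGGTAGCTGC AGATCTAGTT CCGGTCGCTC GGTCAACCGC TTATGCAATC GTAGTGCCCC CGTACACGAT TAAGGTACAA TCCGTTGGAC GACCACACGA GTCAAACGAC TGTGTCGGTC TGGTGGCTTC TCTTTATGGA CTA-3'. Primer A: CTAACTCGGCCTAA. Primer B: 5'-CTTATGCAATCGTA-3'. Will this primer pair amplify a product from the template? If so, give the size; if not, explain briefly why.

No product — the primers' 3' ends point away from each other.

Primer A (CTAACTCGGCCTAA) has reverse complement TTAGGCCGAGTTAG, which matches the top strand at positions 44–57; primer A anneals to the top strand there with its 3' end pointing upstream toward position 44.
Primer B (CTTATGCAATCGTA) matches the top strand directly at positions 110–123; it anneals to the bottom strand with its 3' end pointing downstream toward position 123.
The 3' ends diverge (primer A extends toward position 1, primer B toward position 213), so the primers never converge on a shared product.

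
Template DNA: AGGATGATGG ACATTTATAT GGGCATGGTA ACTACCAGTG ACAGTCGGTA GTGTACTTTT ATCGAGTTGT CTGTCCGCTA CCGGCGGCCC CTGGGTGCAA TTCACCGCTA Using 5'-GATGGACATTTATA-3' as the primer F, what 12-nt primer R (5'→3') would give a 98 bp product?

5'-GAATTGCACCCA-3'

The forward primer binds at positions 6–19, so a 98 bp product ends at position 6 + 98 − 1 = 103.
The reverse primer anneals to the top strand over positions 92–103, i.e. to TGGGTGCAATTC.
Its sequence written 5'→3' is the reverse complement: GAATTGCACCCA.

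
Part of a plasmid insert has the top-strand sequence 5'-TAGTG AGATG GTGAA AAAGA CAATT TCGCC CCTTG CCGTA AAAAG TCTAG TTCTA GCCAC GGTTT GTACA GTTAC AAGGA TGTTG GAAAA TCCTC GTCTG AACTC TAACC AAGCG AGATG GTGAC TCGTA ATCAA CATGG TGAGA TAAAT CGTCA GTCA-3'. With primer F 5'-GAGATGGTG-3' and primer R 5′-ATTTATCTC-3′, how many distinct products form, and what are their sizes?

Two products: 146 bp, 36 bp

The forward primer GAGATGGTG matches the top strand at positions 5–13, 115–123.
The reverse primer's reverse complement is GAGATAAAT, matching at positions 142–150.
Each forward site pairs with the reverse site to give a product ending at position 150: sizes 146, 36 bp.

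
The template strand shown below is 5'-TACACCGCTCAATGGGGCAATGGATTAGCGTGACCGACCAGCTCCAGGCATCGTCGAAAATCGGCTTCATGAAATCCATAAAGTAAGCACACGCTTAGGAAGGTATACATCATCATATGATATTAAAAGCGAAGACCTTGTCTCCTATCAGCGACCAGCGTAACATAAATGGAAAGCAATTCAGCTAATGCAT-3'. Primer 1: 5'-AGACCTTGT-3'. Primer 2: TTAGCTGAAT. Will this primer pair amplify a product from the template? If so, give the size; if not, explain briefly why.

Yes — a 56 bp product.

Primer 1 (AGACCTTGT) matches the top strand at positions 133–141; it acts as a forward primer.
Primer 2's reverse complement is ATTCAGCTAA, matching the top strand at positions 179–188; it acts as a reverse primer.
The 3' ends face each other across positions 133–188, giving a 56 bp product.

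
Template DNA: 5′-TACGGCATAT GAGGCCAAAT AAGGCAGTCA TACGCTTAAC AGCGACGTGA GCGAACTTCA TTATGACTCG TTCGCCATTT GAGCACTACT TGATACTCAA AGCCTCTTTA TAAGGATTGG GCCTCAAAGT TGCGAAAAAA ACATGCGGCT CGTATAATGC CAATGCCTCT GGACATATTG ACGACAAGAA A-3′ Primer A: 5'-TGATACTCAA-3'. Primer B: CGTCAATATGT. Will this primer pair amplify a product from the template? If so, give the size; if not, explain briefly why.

Primer A (TGATACTCAA) matches the top strand at positions 91–100; it acts as a forward primer.
Primer B's reverse complement is ACATATTGACG, matching the top strand at positions 173–183; it acts as a reverse primer.
The 3' ends face each other across positions 91–183, giving a 93 bp product.

Yes — a 93 bp product.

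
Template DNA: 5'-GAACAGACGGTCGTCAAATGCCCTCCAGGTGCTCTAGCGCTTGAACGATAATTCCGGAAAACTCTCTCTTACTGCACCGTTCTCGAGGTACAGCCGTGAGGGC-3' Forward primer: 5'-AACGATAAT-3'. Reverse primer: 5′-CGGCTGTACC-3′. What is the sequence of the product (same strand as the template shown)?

Scanning the template, AACGATAAT occurs at positions 44–52; this primer anneals to the bottom strand there with its 3' end pointing downstream.
The reverse primer's reverse complement is GGTACAGCCG, which matches the template at positions 87–96.
The product is the template from position 44 through 96 (53 bp).

5'-AACGATAATTCCGGAAAACTCTCTCTTACTGCACCGTTCTCGAGGTACAGCCG-3'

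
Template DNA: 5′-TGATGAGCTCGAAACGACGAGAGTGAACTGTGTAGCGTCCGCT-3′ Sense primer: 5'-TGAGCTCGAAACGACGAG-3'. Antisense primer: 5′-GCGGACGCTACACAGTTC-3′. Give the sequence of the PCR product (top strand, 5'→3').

5'-TGAGCTCGAAACGACGAGAGTGAACTGTGTAGCGTCCGC-3'

Scanning the template, TGAGCTCGAAACGACGAG occurs at positions 4–21; this primer anneals to the bottom strand there with its 3' end pointing downstream.
Taking the reverse complement of GCGGACGCTACACAGTTC gives GAACTGTGTAGCGTCCGC, found at positions 25–42 on the template; the primer anneals here to the top strand with its 3' end pointing upstream.
The product is the template from position 4 through 42 (39 bp).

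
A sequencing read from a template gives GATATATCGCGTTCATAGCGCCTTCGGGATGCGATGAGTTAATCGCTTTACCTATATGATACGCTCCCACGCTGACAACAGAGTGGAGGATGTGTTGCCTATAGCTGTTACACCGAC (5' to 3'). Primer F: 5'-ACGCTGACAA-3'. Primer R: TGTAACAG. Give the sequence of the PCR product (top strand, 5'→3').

Forward primer ACGCTGACAA is found on the top strand at positions 69–78.
The reverse primer's reverse complement is CTGTTACA, which matches the template at positions 105–112.
The product is the template from position 69 through 112 (44 bp).

5'-ACGCTGACAACAGAGTGGAGGATGTGTTGCCTATAGCTGTTACA-3'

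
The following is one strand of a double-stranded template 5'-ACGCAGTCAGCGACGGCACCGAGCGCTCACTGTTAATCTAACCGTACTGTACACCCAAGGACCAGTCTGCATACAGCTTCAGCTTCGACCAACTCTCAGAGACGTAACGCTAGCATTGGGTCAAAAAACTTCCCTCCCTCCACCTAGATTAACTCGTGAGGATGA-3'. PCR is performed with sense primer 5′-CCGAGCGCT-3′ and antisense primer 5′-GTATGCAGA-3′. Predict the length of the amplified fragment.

The forward primer matches the template at positions 19–27.
Reverse complement of the reverse primer: TCTGCATAC. This occurs on the top strand at positions 66–74.
Product length = (reverse-primer end) − (forward-primer start) + 1 = 74 − 19 + 1 = 56 bp.

56 bp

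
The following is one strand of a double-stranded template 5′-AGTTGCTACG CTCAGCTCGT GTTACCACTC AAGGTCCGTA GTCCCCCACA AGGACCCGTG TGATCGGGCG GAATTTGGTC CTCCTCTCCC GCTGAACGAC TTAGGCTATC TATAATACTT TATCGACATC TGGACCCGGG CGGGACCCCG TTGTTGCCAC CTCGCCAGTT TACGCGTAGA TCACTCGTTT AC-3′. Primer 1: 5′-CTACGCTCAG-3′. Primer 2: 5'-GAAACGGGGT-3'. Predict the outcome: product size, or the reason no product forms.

No product — primer 2 has no binding site in the template.

Primer 2 (GAAACGGGGT) does not match the top strand, and its reverse complement ACCCCGTTTC does not match either.
With no annealing site for primer 2, no amplification occurs.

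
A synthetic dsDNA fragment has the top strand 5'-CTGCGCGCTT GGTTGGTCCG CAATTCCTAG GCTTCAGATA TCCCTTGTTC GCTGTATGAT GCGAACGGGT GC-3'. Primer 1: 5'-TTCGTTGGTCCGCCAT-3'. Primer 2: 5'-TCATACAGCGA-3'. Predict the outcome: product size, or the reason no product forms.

Primer 1 (TTCGTTGGTCCGCCAT) does not match the top strand, and its reverse complement ATGGCGGACCAACGAA does not match either.
With no annealing site for primer 1, no amplification occurs.

No product — primer 1 has no binding site in the template.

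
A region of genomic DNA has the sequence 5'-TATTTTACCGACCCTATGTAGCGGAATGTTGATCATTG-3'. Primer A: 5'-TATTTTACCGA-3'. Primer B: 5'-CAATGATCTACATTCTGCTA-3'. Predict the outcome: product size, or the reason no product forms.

Primer B (CAATGATCTACATTCTGCTA) does not match the top strand, and its reverse complement TAGCAGAATGTAGATCATTG does not match either.
With no annealing site for primer B, no amplification occurs.

No product — primer B has no binding site in the template.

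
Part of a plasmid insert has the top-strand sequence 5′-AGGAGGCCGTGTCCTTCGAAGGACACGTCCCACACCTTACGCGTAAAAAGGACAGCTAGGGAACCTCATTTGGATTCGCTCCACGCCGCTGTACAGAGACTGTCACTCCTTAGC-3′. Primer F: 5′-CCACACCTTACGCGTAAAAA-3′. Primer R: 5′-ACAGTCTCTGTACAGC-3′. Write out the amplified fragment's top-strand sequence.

Scanning the template, CCACACCTTACGCGTAAAAA occurs at positions 30–49; this primer anneals to the bottom strand there with its 3' end pointing downstream.
Reverse complement of the reverse primer: GCTGTACAGAGACTGT. This occurs on the top strand at positions 88–103.
The product is the template from position 30 through 103 (74 bp).

5'-CCACACCTTACGCGTAAAAAGGACAGCTAGGGAACCTCATTTGGATTCGCTCCACGCCGCTGTACAGAGACTGT-3'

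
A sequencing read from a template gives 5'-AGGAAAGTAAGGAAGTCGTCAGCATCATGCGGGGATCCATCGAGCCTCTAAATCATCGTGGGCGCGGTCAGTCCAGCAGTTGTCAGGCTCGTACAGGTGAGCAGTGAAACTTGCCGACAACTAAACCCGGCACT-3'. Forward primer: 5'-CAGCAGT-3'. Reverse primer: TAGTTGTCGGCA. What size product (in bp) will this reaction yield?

Forward primer CAGCAGT is found on the top strand at positions 74–80.
Taking the reverse complement of TAGTTGTCGGCA gives TGCCGACAACTA, found at positions 112–123 on the template; the primer anneals here to the top strand with its 3' end pointing upstream.
Amplicon spans positions 74–123: 50 bp.

50 bp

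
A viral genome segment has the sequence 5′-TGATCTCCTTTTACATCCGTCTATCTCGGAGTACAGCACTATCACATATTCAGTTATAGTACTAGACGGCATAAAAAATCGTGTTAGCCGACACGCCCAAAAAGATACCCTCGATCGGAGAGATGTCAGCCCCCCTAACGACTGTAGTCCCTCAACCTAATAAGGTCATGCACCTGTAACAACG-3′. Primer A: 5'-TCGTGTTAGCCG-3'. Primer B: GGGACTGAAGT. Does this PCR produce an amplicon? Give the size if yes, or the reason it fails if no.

No product — primer B has no binding site in the template.

Primer B (GGGACTGAAGT) does not match the top strand, and its reverse complement ACTTCAGTCCC does not match either.
With no annealing site for primer B, no amplification occurs.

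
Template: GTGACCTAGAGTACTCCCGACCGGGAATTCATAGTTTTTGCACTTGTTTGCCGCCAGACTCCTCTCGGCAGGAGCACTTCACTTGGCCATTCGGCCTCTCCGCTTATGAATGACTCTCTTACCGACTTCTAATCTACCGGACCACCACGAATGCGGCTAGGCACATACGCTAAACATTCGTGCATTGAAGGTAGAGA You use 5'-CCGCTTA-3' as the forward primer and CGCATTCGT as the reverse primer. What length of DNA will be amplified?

The forward primer matches the template at positions 100–106.
Reverse complement of the reverse primer: ACGAATGCG. This occurs on the top strand at positions 147–155.
Product length = (reverse-primer end) − (forward-primer start) + 1 = 155 − 100 + 1 = 56 bp.

56 bp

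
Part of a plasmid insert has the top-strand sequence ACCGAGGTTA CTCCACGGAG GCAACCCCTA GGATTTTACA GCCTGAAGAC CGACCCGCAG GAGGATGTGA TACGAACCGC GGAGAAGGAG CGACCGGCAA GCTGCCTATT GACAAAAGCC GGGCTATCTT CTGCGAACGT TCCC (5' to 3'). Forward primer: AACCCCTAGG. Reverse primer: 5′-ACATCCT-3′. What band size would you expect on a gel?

The forward primer matches the template at positions 23–32.
Taking the reverse complement of ACATCCT gives AGGATGT, found at positions 62–68 on the template; the primer anneals here to the top strand with its 3' end pointing upstream.
Amplicon spans positions 23–68: 46 bp.

46 bp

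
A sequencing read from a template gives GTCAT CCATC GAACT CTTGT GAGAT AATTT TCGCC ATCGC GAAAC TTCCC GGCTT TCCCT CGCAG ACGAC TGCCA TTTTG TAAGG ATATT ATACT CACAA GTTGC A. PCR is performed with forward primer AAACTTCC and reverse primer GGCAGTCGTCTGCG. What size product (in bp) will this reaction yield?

33 bp

Forward primer AAACTTCC is found on the top strand at positions 42–49.
Reverse complement of the reverse primer: CGCAGACGACTGCC. This occurs on the top strand at positions 61–74.
Amplicon spans positions 42–74: 33 bp.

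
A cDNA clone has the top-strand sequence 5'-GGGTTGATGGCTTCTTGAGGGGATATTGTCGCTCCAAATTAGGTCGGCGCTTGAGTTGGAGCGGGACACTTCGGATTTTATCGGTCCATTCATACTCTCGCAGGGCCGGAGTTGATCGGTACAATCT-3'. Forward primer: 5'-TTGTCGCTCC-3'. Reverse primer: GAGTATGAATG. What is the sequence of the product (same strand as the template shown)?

5'-TTGTCGCTCCAAATTAGGTCGGCGCTTGAGTTGGAGCGGGACACTTCGGATTTTATCGGTCCATTCATACTC-3'

Scanning the template, TTGTCGCTCC occurs at positions 26–35; this primer anneals to the bottom strand there with its 3' end pointing downstream.
The reverse primer's reverse complement is CATTCATACTC, which matches the template at positions 87–97.
The product is the template from position 26 through 97 (72 bp).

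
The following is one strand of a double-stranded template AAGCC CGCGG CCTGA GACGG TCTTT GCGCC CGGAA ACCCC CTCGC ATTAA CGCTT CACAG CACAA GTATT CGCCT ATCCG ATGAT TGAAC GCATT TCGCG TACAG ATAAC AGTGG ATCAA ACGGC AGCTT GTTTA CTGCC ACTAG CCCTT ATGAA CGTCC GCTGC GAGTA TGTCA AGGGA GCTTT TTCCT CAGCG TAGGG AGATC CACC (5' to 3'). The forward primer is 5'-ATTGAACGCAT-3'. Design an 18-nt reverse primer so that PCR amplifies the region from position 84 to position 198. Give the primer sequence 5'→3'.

The product's 3' end on the top strand is position 198.
The reverse primer anneals to the top strand over positions 181–198, i.e. to GCTTTTTCCTCAGCGTAG.
Its sequence written 5'→3' is the reverse complement: CTACGCTGAGGAAAAAGC.

5'-CTACGCTGAGGAAAAAGC-3'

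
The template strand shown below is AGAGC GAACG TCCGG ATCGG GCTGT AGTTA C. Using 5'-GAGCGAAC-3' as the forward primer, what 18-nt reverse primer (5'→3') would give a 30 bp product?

5'-GTAACTACAGCCCGATCC-3'

The forward primer binds at positions 2–9, so a 30 bp product ends at position 2 + 30 − 1 = 31.
The reverse primer anneals to the top strand over positions 14–31, i.e. to GGATCGGGCTGTAGTTAC.
Its sequence written 5'→3' is the reverse complement: GTAACTACAGCCCGATCC.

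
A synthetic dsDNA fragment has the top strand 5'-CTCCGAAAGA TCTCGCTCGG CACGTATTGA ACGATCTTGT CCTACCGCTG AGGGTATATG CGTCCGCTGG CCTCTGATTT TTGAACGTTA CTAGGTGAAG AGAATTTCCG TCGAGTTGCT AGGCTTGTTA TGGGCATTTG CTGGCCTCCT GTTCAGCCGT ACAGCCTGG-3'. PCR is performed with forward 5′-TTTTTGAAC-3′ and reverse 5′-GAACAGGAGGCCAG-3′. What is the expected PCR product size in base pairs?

The forward primer matches the template at positions 78–86.
The reverse primer's reverse complement is CTGGCCTCCTGTTC, which matches the template at positions 141–154.
The product runs from position 78 to position 154, so its length is 154 − 78 + 1 = 77 bp.

77 bp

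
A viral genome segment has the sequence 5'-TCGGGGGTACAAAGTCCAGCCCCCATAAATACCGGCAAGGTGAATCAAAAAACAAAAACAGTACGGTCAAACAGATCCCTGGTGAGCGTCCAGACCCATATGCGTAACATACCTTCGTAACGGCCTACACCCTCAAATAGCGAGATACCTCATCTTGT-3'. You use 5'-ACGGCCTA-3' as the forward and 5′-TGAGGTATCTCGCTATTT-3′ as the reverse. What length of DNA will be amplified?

33 bp

Scanning the template, ACGGCCTA occurs at positions 120–127; this primer anneals to the bottom strand there with its 3' end pointing downstream.
Reverse complement of the reverse primer: AAATAGCGAGATACCTCA. This occurs on the top strand at positions 135–152.
Product length = (reverse-primer end) − (forward-primer start) + 1 = 152 − 120 + 1 = 33 bp.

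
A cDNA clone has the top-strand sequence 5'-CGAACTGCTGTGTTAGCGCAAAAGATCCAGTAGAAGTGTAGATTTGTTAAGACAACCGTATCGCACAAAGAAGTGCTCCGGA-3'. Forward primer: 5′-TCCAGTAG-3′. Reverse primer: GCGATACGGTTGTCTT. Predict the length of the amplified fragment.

39 bp

Scanning the template, TCCAGTAG occurs at positions 26–33; this primer anneals to the bottom strand there with its 3' end pointing downstream.
The reverse primer's reverse complement is AAGACAACCGTATCGC, which matches the template at positions 49–64.
Amplicon spans positions 26–64: 39 bp.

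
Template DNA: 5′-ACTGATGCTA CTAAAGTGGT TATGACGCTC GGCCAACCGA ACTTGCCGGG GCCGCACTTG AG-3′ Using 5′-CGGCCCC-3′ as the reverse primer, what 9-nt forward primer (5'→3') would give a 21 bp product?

The reverse primer's reverse complement GGGGCCG matches the template at positions 48–54, so the product ends at position 54.
A 21 bp product then starts at position 54 − 21 + 1 = 34.
The forward primer is identical to the top strand there: CAACCGAAC.

5'-CAACCGAAC-3'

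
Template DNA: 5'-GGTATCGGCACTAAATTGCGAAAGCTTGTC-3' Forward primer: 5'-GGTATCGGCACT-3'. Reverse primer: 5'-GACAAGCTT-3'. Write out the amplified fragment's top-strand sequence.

Scanning the template, GGTATCGGCACT occurs at positions 1–12; this primer anneals to the bottom strand there with its 3' end pointing downstream.
Taking the reverse complement of GACAAGCTT gives AAGCTTGTC, found at positions 22–30 on the template; the primer anneals here to the top strand with its 3' end pointing upstream.
The product is the template from position 1 through 30 (30 bp).

5'-GGTATCGGCACTAAATTGCGAAAGCTTGTC-3'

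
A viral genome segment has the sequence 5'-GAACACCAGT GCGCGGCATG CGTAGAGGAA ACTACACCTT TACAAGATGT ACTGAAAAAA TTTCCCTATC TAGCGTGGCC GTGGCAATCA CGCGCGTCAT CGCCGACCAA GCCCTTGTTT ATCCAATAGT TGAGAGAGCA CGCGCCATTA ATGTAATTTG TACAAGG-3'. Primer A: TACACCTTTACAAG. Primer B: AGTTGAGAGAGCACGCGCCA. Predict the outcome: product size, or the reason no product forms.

No product — both primers anneal to the same strand and extend in the same direction.

Primer A (TACACCTTTACAAG) matches the top strand at positions 33–46 (3' end points downstream).
Primer B (AGTTGAGAGAGCACGCGCCA) also matches the top strand directly, at positions 128–147 — its reverse complement TGGCGCGTGCTCTCTCAACT is not present.
Both primers anneal to the bottom strand with 3' ends pointing the same way, so neither can prime synthesis back toward the other.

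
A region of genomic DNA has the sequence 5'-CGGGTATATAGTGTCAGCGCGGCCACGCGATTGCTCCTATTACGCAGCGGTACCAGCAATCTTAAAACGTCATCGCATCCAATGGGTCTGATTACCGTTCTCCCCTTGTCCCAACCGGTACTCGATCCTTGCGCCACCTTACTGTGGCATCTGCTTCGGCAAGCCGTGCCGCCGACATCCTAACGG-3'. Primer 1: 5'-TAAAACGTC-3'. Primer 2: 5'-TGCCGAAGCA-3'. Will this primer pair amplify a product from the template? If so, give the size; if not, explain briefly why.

Yes — a 99 bp product.

Primer 1 (TAAAACGTC) matches the top strand at positions 63–71; it acts as a forward primer.
Primer 2's reverse complement is TGCTTCGGCA, matching the top strand at positions 152–161; it acts as a reverse primer.
The 3' ends face each other across positions 63–161, giving a 99 bp product.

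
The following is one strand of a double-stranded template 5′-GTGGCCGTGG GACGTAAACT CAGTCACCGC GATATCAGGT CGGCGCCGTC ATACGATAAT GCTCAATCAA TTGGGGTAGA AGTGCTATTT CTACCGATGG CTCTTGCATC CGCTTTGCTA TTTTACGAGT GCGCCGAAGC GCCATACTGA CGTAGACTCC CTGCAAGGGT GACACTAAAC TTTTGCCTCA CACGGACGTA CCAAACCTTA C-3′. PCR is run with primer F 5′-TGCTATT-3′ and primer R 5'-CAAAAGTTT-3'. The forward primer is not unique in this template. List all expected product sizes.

The forward primer TGCTATT matches the top strand at positions 83–89, 116–122.
The reverse primer's reverse complement is AAACTTTTG, matching at positions 177–185.
Each forward site pairs with the reverse site to give a product ending at position 185: sizes 103, 70 bp.

103 bp, 70 bp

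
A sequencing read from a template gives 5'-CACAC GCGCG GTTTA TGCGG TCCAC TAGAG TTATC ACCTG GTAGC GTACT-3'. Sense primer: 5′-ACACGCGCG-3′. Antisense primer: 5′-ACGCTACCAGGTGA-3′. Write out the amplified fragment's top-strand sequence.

Forward primer ACACGCGCG is found on the top strand at positions 2–10.
The reverse primer's reverse complement is TCACCTGGTAGCGT, which matches the template at positions 34–47.
The product is the template from position 2 through 47 (46 bp).

5'-ACACGCGCGGTTTATGCGGTCCACTAGAGTTATCACCTGGTAGCGT-3'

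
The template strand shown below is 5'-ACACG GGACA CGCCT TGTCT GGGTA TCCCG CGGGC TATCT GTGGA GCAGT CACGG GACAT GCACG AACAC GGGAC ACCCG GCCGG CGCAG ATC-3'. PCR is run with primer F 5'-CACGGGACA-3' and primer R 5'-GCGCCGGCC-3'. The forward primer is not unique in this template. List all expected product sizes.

The forward primer CACGGGACA matches the top strand at positions 2–10, 51–59, 68–76.
The reverse primer's reverse complement is GGCCGGCGC, matching at positions 80–88.
Each forward site pairs with the reverse site to give a product ending at position 88: sizes 87, 38, 21 bp.

87 bp, 38 bp, 21 bp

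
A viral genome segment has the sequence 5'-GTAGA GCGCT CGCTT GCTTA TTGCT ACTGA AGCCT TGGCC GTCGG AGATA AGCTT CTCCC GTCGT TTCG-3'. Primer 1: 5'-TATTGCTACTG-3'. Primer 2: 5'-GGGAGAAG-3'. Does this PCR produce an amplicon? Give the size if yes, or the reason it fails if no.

Primer 1 (TATTGCTACTG) matches the top strand at positions 19–29; it acts as a forward primer.
Primer 2's reverse complement is CTTCTCCC, matching the top strand at positions 53–60; it acts as a reverse primer.
The 3' ends face each other across positions 19–60, giving a 42 bp product.

Yes — a 42 bp product.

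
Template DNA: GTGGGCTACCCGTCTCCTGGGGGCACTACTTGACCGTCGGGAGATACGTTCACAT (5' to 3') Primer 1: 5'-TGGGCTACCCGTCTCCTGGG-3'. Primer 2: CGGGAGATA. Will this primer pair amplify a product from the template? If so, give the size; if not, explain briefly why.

Primer 1 (TGGGCTACCCGTCTCCTGGG) matches the top strand at positions 2–21 (3' end points downstream).
Primer 2 (CGGGAGATA) also matches the top strand directly, at positions 38–46 — its reverse complement TATCTCCCG is not present.
Both primers anneal to the bottom strand with 3' ends pointing the same way, so neither can prime synthesis back toward the other.

No product — both primers anneal to the same strand and extend in the same direction.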